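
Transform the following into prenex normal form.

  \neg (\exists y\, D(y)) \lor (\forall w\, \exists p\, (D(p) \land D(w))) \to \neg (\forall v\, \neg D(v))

\exists y\, \exists w\, \forall p\, \exists v\, (D(y) \land (\neg D(p) \lor \neg D(w)) \lor D(v))

First replace A → B with ¬A ∨ B.
  \neg (\neg (\exists y\, D(y)) \lor (\forall w\, \exists p\, (D(p) \land D(w)))) \lor \neg (\forall v\, \neg D(v))
Drive negations inward (¬∀x A ≡ ∃x ¬A, ¬∃x A ≡ ∀x ¬A, De Morgan for ∧/∨):
  (\exists y\, D(y)) \land (\exists w\, \forall p\, (\neg D(p) \lor \neg D(w))) \lor (\exists v\, D(v))
All bound variables are already distinct, so no renaming is needed.
Extract every quantifier outward, since the variables are now distinct and don't occur free across branches:
  \exists y\, \exists w\, \forall p\, \exists v\, (D(y) \land (\neg D(p) \lor \neg D(w)) \lor D(v))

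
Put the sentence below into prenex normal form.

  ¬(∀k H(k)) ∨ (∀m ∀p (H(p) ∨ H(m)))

Drive negations inward (¬∀x A ≡ ∃x ¬A, ¬∃x A ≡ ∀x ¬A, De Morgan for ∧/∨):
  (∃k ¬H(k)) ∨ (∀m ∀p (H(p) ∨ H(m)))
Finally move all quantifiers to the prefix:
  ∃k ∀m ∀p (¬H(k) ∨ H(p) ∨ H(m))

∃k ∀m ∀p (¬H(k) ∨ H(p) ∨ H(m))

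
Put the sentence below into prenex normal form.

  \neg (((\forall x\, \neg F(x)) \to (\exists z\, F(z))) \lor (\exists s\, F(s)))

First replace A → B with ¬A ∨ B.
  \neg (\neg (\forall x\, \neg F(x)) \lor (\exists z\, F(z)) \lor (\exists s\, F(s)))
Move each ¬ inward, flipping quantifiers it crosses:
  (\forall x\, \neg F(x)) \land (\forall z\, \neg F(z)) \land (\forall s\, \neg F(s))
All bound variables are already distinct, so no renaming is needed.
Pull the quantifiers to the front (each side's bound variable is not free in the other side):
  \forall x\, \forall z\, \forall s\, (\neg F(x) \land \neg F(z) \land \neg F(s))

\forall x\, \forall z\, \forall s\, (\neg F(x) \land \neg F(z) \land \neg F(s))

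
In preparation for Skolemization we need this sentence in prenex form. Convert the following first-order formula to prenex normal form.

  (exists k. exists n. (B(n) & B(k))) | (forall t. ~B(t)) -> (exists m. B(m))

Eliminate → and ↔ using ¬ and ∨.
  ~((exists k. exists n. (B(n) & B(k))) | (forall t. ~B(t))) | (exists m. B(m))
Move each ¬ inward, flipping quantifiers it crosses:
  (forall k. forall n. (~B(n) | ~B(k))) & (exists t. B(t)) | (exists m. B(m))
Pull the quantifiers to the front (each side's bound variable is not free in the other side):
  forall k. forall n. exists t. exists m. ((~B(n) | ~B(k)) & B(t) | B(m))

forall k. forall n. exists t. exists m. ((~B(n) | ~B(k)) & B(t) | B(m))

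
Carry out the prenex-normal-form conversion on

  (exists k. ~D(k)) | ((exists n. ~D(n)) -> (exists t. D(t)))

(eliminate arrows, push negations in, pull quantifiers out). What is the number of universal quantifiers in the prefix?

Rewrite implications/biconditionals: A → B as ¬A ∨ B.
  (exists k. ~D(k)) | ~(exists n. ~D(n)) | (exists t. D(t))
Drive negations inward (¬∀x A ≡ ∃x ¬A, ¬∃x A ≡ ∀x ¬A, De Morgan for ∧/∨):
  (exists k. ~D(k)) | (forall n. D(n)) | (exists t. D(t))
Finally move all quantifiers to the prefix:
  exists k. forall n. exists t. (~D(k) | D(n) | D(t))
The prefix is exists k forall n exists t: 1 universal, 2 existential.

1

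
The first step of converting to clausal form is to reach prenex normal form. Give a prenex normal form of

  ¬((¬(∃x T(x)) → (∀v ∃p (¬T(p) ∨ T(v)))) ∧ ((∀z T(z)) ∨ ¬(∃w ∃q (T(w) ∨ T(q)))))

First replace A → B with ¬A ∨ B.
  ¬((¬¬(∃x T(x)) ∨ (∀v ∃p (¬T(p) ∨ T(v)))) ∧ ((∀z T(z)) ∨ ¬(∃w ∃q (T(w) ∨ T(q)))))
Push ¬ through the quantifiers and connectives to reach negation normal form:
  (∀x ¬T(x)) ∧ (∃v ∀p (T(p) ∧ ¬T(v))) ∨ (∃z ¬T(z)) ∧ (∃w ∃q (T(w) ∨ T(q)))
All bound variables are already distinct, so no renaming is needed.
Pull the quantifiers to the front (each side's bound variable is not free in the other side):
  ∀x ∃v ∀p ∃z ∃w ∃q (¬T(x) ∧ T(p) ∧ ¬T(v) ∨ ¬T(z) ∧ (T(w) ∨ T(q)))

∀x ∃v ∀p ∃z ∃w ∃q (¬T(x) ∧ T(p) ∧ ¬T(v) ∨ ¬T(z) ∧ (T(w) ∨ T(q)))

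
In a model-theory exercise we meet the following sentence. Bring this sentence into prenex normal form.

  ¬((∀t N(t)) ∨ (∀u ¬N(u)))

∃t ∃u (¬N(t) ∧ N(u))

Move each ¬ inward, flipping quantifiers it crosses:
  (∃t ¬N(t)) ∧ (∃u N(u))
All bound variables are already distinct, so no renaming is needed.
Extract every quantifier outward, since the variables are now distinct and don't occur free across branches:
  ∃t ∃u (¬N(t) ∧ N(u))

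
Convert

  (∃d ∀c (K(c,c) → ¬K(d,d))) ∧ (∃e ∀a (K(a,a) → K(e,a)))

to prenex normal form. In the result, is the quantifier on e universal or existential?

First replace A → B with ¬A ∨ B.
  (∃d ∀c (¬K(c,c) ∨ ¬K(d,d))) ∧ (∃e ∀a (¬K(a,a) ∨ K(e,a)))
All bound variables are already distinct, so no renaming is needed.
Pull the quantifiers to the front (each side's bound variable is not free in the other side):
  ∃d ∀c ∃e ∀a ((¬K(c,c) ∨ ¬K(d,d)) ∧ (¬K(a,a) ∨ K(e,a)))
The quantifier ∃e sits under an even number of negations (counting the antecedent side of each →), so it remains existential.

existential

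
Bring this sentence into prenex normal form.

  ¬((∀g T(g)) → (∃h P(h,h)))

Rewrite implications/biconditionals: A → B as ¬A ∨ B.
  ¬(¬(∀g T(g)) ∨ (∃h P(h,h)))
Move each ¬ inward, flipping quantifiers it crosses:
  (∀g T(g)) ∧ (∀h ¬P(h,h))
All bound variables are already distinct, so no renaming is needed.
Pull the quantifiers to the front (each side's bound variable is not free in the other side):
  ∀g ∀h (T(g) ∧ ¬P(h,h))

∀g ∀h (T(g) ∧ ¬P(h,h))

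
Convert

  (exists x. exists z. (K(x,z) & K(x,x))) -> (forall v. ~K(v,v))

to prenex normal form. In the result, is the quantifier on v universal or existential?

Eliminate → and ↔ using ¬ and ∨.
  ~(exists x. exists z. (K(x,z) & K(x,x))) | (forall v. ~K(v,v))
Push ¬ through the quantifiers and connectives to reach negation normal form:
  (forall x. forall z. (~K(x,z) | ~K(x,x))) | (forall v. ~K(v,v))
All bound variables are already distinct, so no renaming is needed.
Finally move all quantifiers to the prefix:
  forall x. forall z. forall v. (~K(x,z) | ~K(x,x) | ~K(v,v))
The quantifier forall v sits under an even number of negations (counting the antecedent side of each →), so it remains universal.

universal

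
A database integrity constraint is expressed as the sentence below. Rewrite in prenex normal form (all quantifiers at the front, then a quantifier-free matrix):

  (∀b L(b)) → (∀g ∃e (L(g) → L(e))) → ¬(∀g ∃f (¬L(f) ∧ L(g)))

First replace A → B with ¬A ∨ B.
  ¬(∀b L(b)) ∨ ¬(∀g ∃e (¬L(g) ∨ L(e))) ∨ ¬(∀g ∃f (¬L(f) ∧ L(g)))
Move each ¬ inward, flipping quantifiers it crosses:
  (∃b ¬L(b)) ∨ (∃g ∀e (L(g) ∧ ¬L(e))) ∨ (∃g ∀f (L(f) ∨ ¬L(g)))
Rename bound variables to avoid capture: g↦v.
  (∃b ¬L(b)) ∨ (∃g ∀e (L(g) ∧ ¬L(e))) ∨ (∃v ∀f (L(f) ∨ ¬L(v)))
Extract every quantifier outward, since the variables are now distinct and don't occur free across branches:
  ∃b ∃g ∀e ∃v ∀f (¬L(b) ∨ L(g) ∧ ¬L(e) ∨ L(f) ∨ ¬L(v))

∃b ∃g ∀e ∃v ∀f (¬L(b) ∨ L(g) ∧ ¬L(e) ∨ L(f) ∨ ¬L(v))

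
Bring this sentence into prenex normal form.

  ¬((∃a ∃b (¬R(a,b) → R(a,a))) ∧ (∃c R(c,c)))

Eliminate → and ↔ using ¬ and ∨.
  ¬((∃a ∃b (¬¬R(a,b) ∨ R(a,a))) ∧ (∃c R(c,c)))
Push ¬ through the quantifiers and connectives to reach negation normal form:
  (∀a ∀b (¬R(a,b) ∧ ¬R(a,a))) ∨ (∀c ¬R(c,c))
Extract every quantifier outward, since the variables are now distinct and don't occur free across branches:
  ∀a ∀b ∀c (¬R(a,b) ∧ ¬R(a,a) ∨ ¬R(c,c))

∀a ∀b ∀c (¬R(a,b) ∧ ¬R(a,a) ∨ ¬R(c,c))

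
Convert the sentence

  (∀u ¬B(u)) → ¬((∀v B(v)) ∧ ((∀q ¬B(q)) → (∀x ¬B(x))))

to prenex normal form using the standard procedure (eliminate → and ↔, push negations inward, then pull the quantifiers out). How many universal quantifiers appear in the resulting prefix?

First replace A → B with ¬A ∨ B.
  ¬(∀u ¬B(u)) ∨ ¬((∀v B(v)) ∧ (¬(∀q ¬B(q)) ∨ (∀x ¬B(x))))
Push ¬ through the quantifiers and connectives to reach negation normal form:
  (∃u B(u)) ∨ (∃v ¬B(v)) ∨ (∀q ¬B(q)) ∧ (∃x B(x))
All bound variables are already distinct, so no renaming is needed.
Extract every quantifier outward, since the variables are now distinct and don't occur free across branches:
  ∃u ∃v ∀q ∃x (B(u) ∨ ¬B(v) ∨ ¬B(q) ∧ B(x))
The prefix is ∃u ∃v ∀q ∃x: 1 universal, 3 existential.

1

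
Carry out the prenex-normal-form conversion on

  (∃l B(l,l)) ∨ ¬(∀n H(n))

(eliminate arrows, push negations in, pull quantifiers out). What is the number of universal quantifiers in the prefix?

0

Move each ¬ inward, flipping quantifiers it crosses:
  (∃l B(l,l)) ∨ (∃n ¬H(n))
Pull the quantifiers to the front (each side's bound variable is not free in the other side):
  ∃l ∃n (B(l,l) ∨ ¬H(n))
The prefix is ∃l ∃n: 0 universal, 2 existential.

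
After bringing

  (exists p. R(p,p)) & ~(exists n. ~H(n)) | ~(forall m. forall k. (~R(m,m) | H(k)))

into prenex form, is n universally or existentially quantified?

Drive negations inward (¬∀x A ≡ ∃x ¬A, ¬∃x A ≡ ∀x ¬A, De Morgan for ∧/∨):
  (exists p. R(p,p)) & (forall n. H(n)) | (exists m. exists k. (R(m,m) & ~H(k)))
All bound variables are already distinct, so no renaming is needed.
Finally move all quantifiers to the prefix:
  exists p. forall n. exists m. exists k. (R(p,p) & H(n) | R(m,m) & ~H(k))
The quantifier exists n sits under an odd number of negations, so it flips to forall n.

universal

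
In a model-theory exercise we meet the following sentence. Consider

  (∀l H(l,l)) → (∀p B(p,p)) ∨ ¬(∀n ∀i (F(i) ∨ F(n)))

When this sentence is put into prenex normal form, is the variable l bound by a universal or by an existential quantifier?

First replace A → B with ¬A ∨ B.
  ¬(∀l H(l,l)) ∨ (∀p B(p,p)) ∨ ¬(∀n ∀i (F(i) ∨ F(n)))
Push ¬ through the quantifiers and connectives to reach negation normal form:
  (∃l ¬H(l,l)) ∨ (∀p B(p,p)) ∨ (∃n ∃i (¬F(i) ∧ ¬F(n)))
All bound variables are already distinct, so no renaming is needed.
Finally move all quantifiers to the prefix:
  ∃l ∀p ∃n ∃i (¬H(l,l) ∨ B(p,p) ∨ ¬F(i) ∧ ¬F(n))
The quantifier ∀l sits under an odd number of negations (counting the antecedent side of each →), so it flips to ∃l.

existential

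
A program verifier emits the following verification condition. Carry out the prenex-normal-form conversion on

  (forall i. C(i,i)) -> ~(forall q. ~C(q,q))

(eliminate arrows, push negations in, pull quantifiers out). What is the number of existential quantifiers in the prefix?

2

First replace A → B with ¬A ∨ B.
  ~(forall i. C(i,i)) | ~(forall q. ~C(q,q))
Push ¬ through the quantifiers and connectives to reach negation normal form:
  (exists i. ~C(i,i)) | (exists q. C(q,q))
All bound variables are already distinct, so no renaming is needed.
Finally move all quantifiers to the prefix:
  exists i. exists q. (~C(i,i) | C(q,q))
The prefix is exists i exists q: 0 universal, 2 existential.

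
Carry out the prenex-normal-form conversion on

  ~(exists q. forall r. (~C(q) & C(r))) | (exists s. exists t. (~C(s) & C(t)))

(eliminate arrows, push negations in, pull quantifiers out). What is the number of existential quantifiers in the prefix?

3

Push ¬ through the quantifiers and connectives to reach negation normal form:
  (forall q. exists r. (C(q) | ~C(r))) | (exists s. exists t. (~C(s) & C(t)))
All bound variables are already distinct, so no renaming is needed.
Pull the quantifiers to the front (each side's bound variable is not free in the other side):
  forall q. exists r. exists s. exists t. (C(q) | ~C(r) | ~C(s) & C(t))
The prefix is forall q exists r exists s exists t: 1 universal, 3 existential.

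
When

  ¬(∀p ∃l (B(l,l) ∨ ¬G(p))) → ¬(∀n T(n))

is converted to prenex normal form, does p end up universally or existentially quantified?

First replace A → B with ¬A ∨ B.
  ¬¬(∀p ∃l (B(l,l) ∨ ¬G(p))) ∨ ¬(∀n T(n))
Move each ¬ inward, flipping quantifiers it crosses:
  (∀p ∃l (B(l,l) ∨ ¬G(p))) ∨ (∃n ¬T(n))
Extract every quantifier outward, since the variables are now distinct and don't occur free across branches:
  ∀p ∃l ∃n (B(l,l) ∨ ¬G(p) ∨ ¬T(n))
The quantifier ∀p sits under an even number of negations (counting the antecedent side of each →), so it remains universal.

universal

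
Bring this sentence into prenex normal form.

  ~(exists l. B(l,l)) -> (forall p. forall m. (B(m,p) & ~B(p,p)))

exists l. forall p. forall m. (B(l,l) | B(m,p) & ~B(p,p))

Eliminate → and ↔ using ¬ and ∨.
  ~~(exists l. B(l,l)) | (forall p. forall m. (B(m,p) & ~B(p,p)))
Drive negations inward (¬∀x A ≡ ∃x ¬A, ¬∃x A ≡ ∀x ¬A, De Morgan for ∧/∨):
  (exists l. B(l,l)) | (forall p. forall m. (B(m,p) & ~B(p,p)))
Extract every quantifier outward, since the variables are now distinct and don't occur free across branches:
  exists l. forall p. forall m. (B(l,l) | B(m,p) & ~B(p,p))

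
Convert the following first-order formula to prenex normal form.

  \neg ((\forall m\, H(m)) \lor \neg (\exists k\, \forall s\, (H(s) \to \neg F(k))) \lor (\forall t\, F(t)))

First replace A → B with ¬A ∨ B.
  \neg ((\forall m\, H(m)) \lor \neg (\exists k\, \forall s\, (\neg H(s) \lor \neg F(k))) \lor (\forall t\, F(t)))
Move each ¬ inward, flipping quantifiers it crosses:
  (\exists m\, \neg H(m)) \land (\exists k\, \forall s\, (\neg H(s) \lor \neg F(k))) \land (\exists t\, \neg F(t))
All bound variables are already distinct, so no renaming is needed.
Finally move all quantifiers to the prefix:
  \exists m\, \exists k\, \forall s\, \exists t\, (\neg H(m) \land (\neg H(s) \lor \neg F(k)) \land \neg F(t))

\exists m\, \exists k\, \forall s\, \exists t\, (\neg H(m) \land (\neg H(s) \lor \neg F(k)) \land \neg F(t))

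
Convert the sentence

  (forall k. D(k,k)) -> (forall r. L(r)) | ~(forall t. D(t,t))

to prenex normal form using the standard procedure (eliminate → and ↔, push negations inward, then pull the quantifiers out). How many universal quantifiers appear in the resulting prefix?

Rewrite implications/biconditionals: A → B as ¬A ∨ B.
  ~(forall k. D(k,k)) | (forall r. L(r)) | ~(forall t. D(t,t))
Drive negations inward (¬∀x A ≡ ∃x ¬A, ¬∃x A ≡ ∀x ¬A, De Morgan for ∧/∨):
  (exists k. ~D(k,k)) | (forall r. L(r)) | (exists t. ~D(t,t))
Finally move all quantifiers to the prefix:
  exists k. forall r. exists t. (~D(k,k) | L(r) | ~D(t,t))
The prefix is exists k forall r exists t: 1 universal, 2 existential.

1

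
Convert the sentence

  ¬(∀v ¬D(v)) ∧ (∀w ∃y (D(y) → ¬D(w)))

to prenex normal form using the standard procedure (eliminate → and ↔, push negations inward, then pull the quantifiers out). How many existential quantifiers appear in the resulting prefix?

2

First replace A → B with ¬A ∨ B.
  ¬(∀v ¬D(v)) ∧ (∀w ∃y (¬D(y) ∨ ¬D(w)))
Push ¬ through the quantifiers and connectives to reach negation normal form:
  (∃v D(v)) ∧ (∀w ∃y (¬D(y) ∨ ¬D(w)))
All bound variables are already distinct, so no renaming is needed.
Extract every quantifier outward, since the variables are now distinct and don't occur free across branches:
  ∃v ∀w ∃y (D(v) ∧ (¬D(y) ∨ ¬D(w)))
The prefix is ∃v ∀w ∃y: 1 universal, 2 existential.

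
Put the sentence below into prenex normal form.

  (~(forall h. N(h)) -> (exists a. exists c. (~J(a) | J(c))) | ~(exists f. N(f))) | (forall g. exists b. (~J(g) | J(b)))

forall h. exists a. exists c. forall f. forall g. exists b. (N(h) | ~J(a) | J(c) | ~N(f) | ~J(g) | J(b))

Rewrite implications/biconditionals: A → B as ¬A ∨ B.
  ~~(forall h. N(h)) | (exists a. exists c. (~J(a) | J(c))) | ~(exists f. N(f)) | (forall g. exists b. (~J(g) | J(b)))
Move each ¬ inward, flipping quantifiers it crosses:
  (forall h. N(h)) | (exists a. exists c. (~J(a) | J(c))) | (forall f. ~N(f)) | (forall g. exists b. (~J(g) | J(b)))
All bound variables are already distinct, so no renaming is needed.
Finally move all quantifiers to the prefix:
  forall h. exists a. exists c. forall f. forall g. exists b. (N(h) | ~J(a) | J(c) | ~N(f) | ~J(g) | J(b))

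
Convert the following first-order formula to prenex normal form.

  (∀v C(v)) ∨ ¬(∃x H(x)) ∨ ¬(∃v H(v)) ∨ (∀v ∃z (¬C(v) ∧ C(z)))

∀v ∀x ∀w1 ∀u ∃z (C(v) ∨ ¬H(x) ∨ ¬H(w1) ∨ ¬C(u) ∧ C(z))

Push ¬ through the quantifiers and connectives to reach negation normal form:
  (∀v C(v)) ∨ (∀x ¬H(x)) ∨ (∀v ¬H(v)) ∨ (∀v ∃z (¬C(v) ∧ C(z)))
Give each quantifier a distinct variable: v↦w1, v↦u.
  (∀v C(v)) ∨ (∀x ¬H(x)) ∨ (∀w1 ¬H(w1)) ∨ (∀u ∃z (¬C(u) ∧ C(z)))
Pull the quantifiers to the front (each side's bound variable is not free in the other side):
  ∀v ∀x ∀w1 ∀u ∃z (C(v) ∨ ¬H(x) ∨ ¬H(w1) ∨ ¬C(u) ∧ C(z))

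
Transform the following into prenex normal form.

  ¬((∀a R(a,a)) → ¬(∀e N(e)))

∀a ∀e (R(a,a) ∧ N(e))

First replace A → B with ¬A ∨ B.
  ¬(¬(∀a R(a,a)) ∨ ¬(∀e N(e)))
Push ¬ through the quantifiers and connectives to reach negation normal form:
  (∀a R(a,a)) ∧ (∀e N(e))
All bound variables are already distinct, so no renaming is needed.
Pull the quantifiers to the front (each side's bound variable is not free in the other side):
  ∀a ∀e (R(a,a) ∧ N(e))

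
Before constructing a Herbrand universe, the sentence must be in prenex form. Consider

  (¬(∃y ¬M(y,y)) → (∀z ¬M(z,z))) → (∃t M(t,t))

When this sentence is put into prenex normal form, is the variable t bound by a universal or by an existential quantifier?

existential

First replace A → B with ¬A ∨ B.
  ¬(¬¬(∃y ¬M(y,y)) ∨ (∀z ¬M(z,z))) ∨ (∃t M(t,t))
Drive negations inward (¬∀x A ≡ ∃x ¬A, ¬∃x A ≡ ∀x ¬A, De Morgan for ∧/∨):
  (∀y M(y,y)) ∧ (∃z M(z,z)) ∨ (∃t M(t,t))
All bound variables are already distinct, so no renaming is needed.
Extract every quantifier outward, since the variables are now distinct and don't occur free across branches:
  ∀y ∃z ∃t (M(y,y) ∧ M(z,z) ∨ M(t,t))
The quantifier ∃t sits under an even number of negations (counting the antecedent side of each →), so it remains existential.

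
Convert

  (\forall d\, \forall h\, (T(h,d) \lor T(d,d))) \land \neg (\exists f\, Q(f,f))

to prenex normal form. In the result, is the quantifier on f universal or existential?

Move each ¬ inward, flipping quantifiers it crosses:
  (\forall d\, \forall h\, (T(h,d) \lor T(d,d))) \land (\forall f\, \neg Q(f,f))
All bound variables are already distinct, so no renaming is needed.
Pull the quantifiers to the front (each side's bound variable is not free in the other side):
  \forall d\, \forall h\, \forall f\, ((T(h,d) \lor T(d,d)) \land \neg Q(f,f))
The quantifier \exists f sits under an odd number of negations, so it flips to \forall f.

universal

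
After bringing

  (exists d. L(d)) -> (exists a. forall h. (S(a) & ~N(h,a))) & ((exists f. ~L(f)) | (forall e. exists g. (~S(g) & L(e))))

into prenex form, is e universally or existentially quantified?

First replace A → B with ¬A ∨ B.
  ~(exists d. L(d)) | (exists a. forall h. (S(a) & ~N(h,a))) & ((exists f. ~L(f)) | (forall e. exists g. (~S(g) & L(e))))
Push ¬ through the quantifiers and connectives to reach negation normal form:
  (forall d. ~L(d)) | (exists a. forall h. (S(a) & ~N(h,a))) & ((exists f. ~L(f)) | (forall e. exists g. (~S(g) & L(e))))
All bound variables are already distinct, so no renaming is needed.
Pull the quantifiers to the front (each side's bound variable is not free in the other side):
  forall d. exists a. forall h. exists f. forall e. exists g. (~L(d) | S(a) & ~N(h,a) & (~L(f) | ~S(g) & L(e)))
The quantifier forall e sits under an even number of negations (counting the antecedent side of each →), so it remains universal.

universal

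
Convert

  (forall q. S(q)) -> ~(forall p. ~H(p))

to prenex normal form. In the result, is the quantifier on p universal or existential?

Rewrite implications/biconditionals: A → B as ¬A ∨ B.
  ~(forall q. S(q)) | ~(forall p. ~H(p))
Drive negations inward (¬∀x A ≡ ∃x ¬A, ¬∃x A ≡ ∀x ¬A, De Morgan for ∧/∨):
  (exists q. ~S(q)) | (exists p. H(p))
All bound variables are already distinct, so no renaming is needed.
Pull the quantifiers to the front (each side's bound variable is not free in the other side):
  exists q. exists p. (~S(q) | H(p))
The quantifier forall p sits under an odd number of negations (counting the antecedent side of each →), so it flips to exists p.

existential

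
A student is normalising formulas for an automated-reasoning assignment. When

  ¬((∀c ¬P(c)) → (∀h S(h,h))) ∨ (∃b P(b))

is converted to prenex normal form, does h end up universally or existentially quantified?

Rewrite implications/biconditionals: A → B as ¬A ∨ B.
  ¬(¬(∀c ¬P(c)) ∨ (∀h S(h,h))) ∨ (∃b P(b))
Move each ¬ inward, flipping quantifiers it crosses:
  (∀c ¬P(c)) ∧ (∃h ¬S(h,h)) ∨ (∃b P(b))
All bound variables are already distinct, so no renaming is needed.
Pull the quantifiers to the front (each side's bound variable is not free in the other side):
  ∀c ∃h ∃b (¬P(c) ∧ ¬S(h,h) ∨ P(b))
The quantifier ∀h sits under an odd number of negations (counting the antecedent side of each →), so it flips to ∃h.

existential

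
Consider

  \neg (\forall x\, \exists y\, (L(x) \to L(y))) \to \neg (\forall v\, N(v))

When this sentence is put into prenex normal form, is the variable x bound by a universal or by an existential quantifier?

universal

Eliminate → and ↔ using ¬ and ∨.
  \neg \neg (\forall x\, \exists y\, (\neg L(x) \lor L(y))) \lor \neg (\forall v\, N(v))
Move each ¬ inward, flipping quantifiers it crosses:
  (\forall x\, \exists y\, (\neg L(x) \lor L(y))) \lor (\exists v\, \neg N(v))
All bound variables are already distinct, so no renaming is needed.
Extract every quantifier outward, since the variables are now distinct and don't occur free across branches:
  \forall x\, \exists y\, \exists v\, (\neg L(x) \lor L(y) \lor \neg N(v))
The quantifier \forall x sits under an even number of negations (counting the antecedent side of each →), so it remains universal.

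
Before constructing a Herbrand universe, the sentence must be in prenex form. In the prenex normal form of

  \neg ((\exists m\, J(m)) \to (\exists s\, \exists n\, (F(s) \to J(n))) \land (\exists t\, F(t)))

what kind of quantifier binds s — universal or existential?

Eliminate → and ↔ using ¬ and ∨.
  \neg (\neg (\exists m\, J(m)) \lor (\exists s\, \exists n\, (\neg F(s) \lor J(n))) \land (\exists t\, F(t)))
Push ¬ through the quantifiers and connectives to reach negation normal form:
  (\exists m\, J(m)) \land ((\forall s\, \forall n\, (F(s) \land \neg J(n))) \lor (\forall t\, \neg F(t)))
Pull the quantifiers to the front (each side's bound variable is not free in the other side):
  \exists m\, \forall s\, \forall n\, \forall t\, (J(m) \land (F(s) \land \neg J(n) \lor \neg F(t)))
The quantifier \exists s sits under an odd number of negations (counting the antecedent side of each →), so it flips to \forall s.

universal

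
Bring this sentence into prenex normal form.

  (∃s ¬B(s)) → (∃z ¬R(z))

∀s ∃z (B(s) ∨ ¬R(z))

Eliminate → and ↔ using ¬ and ∨.
  ¬(∃s ¬B(s)) ∨ (∃z ¬R(z))
Push ¬ through the quantifiers and connectives to reach negation normal form:
  (∀s B(s)) ∨ (∃z ¬R(z))
Pull the quantifiers to the front (each side's bound variable is not free in the other side):
  ∀s ∃z (B(s) ∨ ¬R(z))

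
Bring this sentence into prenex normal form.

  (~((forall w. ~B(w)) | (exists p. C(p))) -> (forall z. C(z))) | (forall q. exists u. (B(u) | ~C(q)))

Eliminate → and ↔ using ¬ and ∨.
  ~~((forall w. ~B(w)) | (exists p. C(p))) | (forall z. C(z)) | (forall q. exists u. (B(u) | ~C(q)))
Push ¬ through the quantifiers and connectives to reach negation normal form:
  (forall w. ~B(w)) | (exists p. C(p)) | (forall z. C(z)) | (forall q. exists u. (B(u) | ~C(q)))
All bound variables are already distinct, so no renaming is needed.
Pull the quantifiers to the front (each side's bound variable is not free in the other side):
  forall w. exists p. forall z. forall q. exists u. (~B(w) | C(p) | C(z) | B(u) | ~C(q))

forall w. exists p. forall z. forall q. exists u. (~B(w) | C(p) | C(z) | B(u) | ~C(q))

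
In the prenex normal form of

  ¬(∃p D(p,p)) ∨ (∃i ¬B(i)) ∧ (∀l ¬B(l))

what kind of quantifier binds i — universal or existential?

existential

Push ¬ through the quantifiers and connectives to reach negation normal form:
  (∀p ¬D(p,p)) ∨ (∃i ¬B(i)) ∧ (∀l ¬B(l))
All bound variables are already distinct, so no renaming is needed.
Extract every quantifier outward, since the variables are now distinct and don't occur free across branches:
  ∀p ∃i ∀l (¬D(p,p) ∨ ¬B(i) ∧ ¬B(l))
The quantifier ∃i sits under an even number of negations, so it remains existential.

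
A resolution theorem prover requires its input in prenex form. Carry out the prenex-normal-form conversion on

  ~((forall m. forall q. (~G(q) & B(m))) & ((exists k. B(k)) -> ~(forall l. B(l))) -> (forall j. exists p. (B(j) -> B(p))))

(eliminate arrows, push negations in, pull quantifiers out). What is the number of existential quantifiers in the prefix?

First replace A → B with ¬A ∨ B.
  ~(~((forall m. forall q. (~G(q) & B(m))) & (~(exists k. B(k)) | ~(forall l. B(l)))) | (forall j. exists p. (~B(j) | B(p))))
Move each ¬ inward, flipping quantifiers it crosses:
  (forall m. forall q. (~G(q) & B(m))) & ((forall k. ~B(k)) | (exists l. ~B(l))) & (exists j. forall p. (B(j) & ~B(p)))
All bound variables are already distinct, so no renaming is needed.
Pull the quantifiers to the front (each side's bound variable is not free in the other side):
  forall m. forall q. forall k. exists l. exists j. forall p. (~G(q) & B(m) & (~B(k) | ~B(l)) & B(j) & ~B(p))
The prefix is forall m forall q forall k exists l exists j forall p: 4 universal, 2 existential.

2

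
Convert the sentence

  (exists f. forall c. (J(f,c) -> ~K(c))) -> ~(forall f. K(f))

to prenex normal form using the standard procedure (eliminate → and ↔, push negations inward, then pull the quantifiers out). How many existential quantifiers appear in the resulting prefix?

First replace A → B with ¬A ∨ B.
  ~(exists f. forall c. (~J(f,c) | ~K(c))) | ~(forall f. K(f))
Move each ¬ inward, flipping quantifiers it crosses:
  (forall f. exists c. (J(f,c) & K(c))) | (exists f. ~K(f))
Rename bound variables to avoid capture: f↦s.
  (forall f. exists c. (J(f,c) & K(c))) | (exists s. ~K(s))
Extract every quantifier outward, since the variables are now distinct and don't occur free across branches:
  forall f. exists c. exists s. (J(f,c) & K(c) | ~K(s))
The prefix is forall f exists c exists s: 1 universal, 2 existential.

2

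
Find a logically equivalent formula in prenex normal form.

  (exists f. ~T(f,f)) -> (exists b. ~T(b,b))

Eliminate → and ↔ using ¬ and ∨.
  ~(exists f. ~T(f,f)) | (exists b. ~T(b,b))
Drive negations inward (¬∀x A ≡ ∃x ¬A, ¬∃x A ≡ ∀x ¬A, De Morgan for ∧/∨):
  (forall f. T(f,f)) | (exists b. ~T(b,b))
Extract every quantifier outward, since the variables are now distinct and don't occur free across branches:
  forall f. exists b. (T(f,f) | ~T(b,b))

forall f. exists b. (T(f,f) | ~T(b,b))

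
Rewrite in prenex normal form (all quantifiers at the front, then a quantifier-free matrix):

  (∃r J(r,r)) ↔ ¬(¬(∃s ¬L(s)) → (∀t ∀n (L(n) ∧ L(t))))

Eliminate → and ↔ using ¬ and ∨; A ↔ B as (¬A ∨ B) ∧ (¬B ∨ A).
  (¬(∃r J(r,r)) ∨ ¬(¬¬(∃s ¬L(s)) ∨ (∀t ∀n (L(n) ∧ L(t))))) ∧ (¬¬(¬¬(∃s ¬L(s)) ∨ (∀t ∀n (L(n) ∧ L(t)))) ∨ (∃r J(r,r)))
Push ¬ through the quantifiers and connectives to reach negation normal form:
  ((∀r ¬J(r,r)) ∨ (∀s L(s)) ∧ (∃t ∃n (¬L(n) ∨ ¬L(t)))) ∧ ((∃s ¬L(s)) ∨ (∀t ∀n (L(n) ∧ L(t))) ∨ (∃r J(r,r)))
Give each quantifier a distinct variable: s↦v1, t↦w1, n↦p, r↦q.
  ((∀r ¬J(r,r)) ∨ (∀s L(s)) ∧ (∃t ∃n (¬L(n) ∨ ¬L(t)))) ∧ ((∃v1 ¬L(v1)) ∨ (∀w1 ∀p (L(p) ∧ L(w1))) ∨ (∃q J(q,q)))
Finally move all quantifiers to the prefix:
  ∀r ∀s ∃t ∃n ∃v1 ∀w1 ∀p ∃q ((¬J(r,r) ∨ L(s) ∧ (¬L(n) ∨ ¬L(t))) ∧ (¬L(v1) ∨ L(p) ∧ L(w1) ∨ J(q,q)))

∀r ∀s ∃t ∃n ∃v1 ∀w1 ∀p ∃q ((¬J(r,r) ∨ L(s) ∧ (¬L(n) ∨ ¬L(t))) ∧ (¬L(v1) ∨ L(p) ∧ L(w1) ∨ J(q,q)))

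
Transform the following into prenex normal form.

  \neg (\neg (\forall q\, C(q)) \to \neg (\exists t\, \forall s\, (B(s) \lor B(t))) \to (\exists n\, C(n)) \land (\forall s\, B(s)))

Rewrite implications/biconditionals: A → B as ¬A ∨ B.
  \neg (\neg \neg (\forall q\, C(q)) \lor \neg \neg (\exists t\, \forall s\, (B(s) \lor B(t))) \lor (\exists n\, C(n)) \land (\forall s\, B(s)))
Drive negations inward (¬∀x A ≡ ∃x ¬A, ¬∃x A ≡ ∀x ¬A, De Morgan for ∧/∨):
  (\exists q\, \neg C(q)) \land (\forall t\, \exists s\, (\neg B(s) \land \neg B(t))) \land ((\forall n\, \neg C(n)) \lor (\exists s\, \neg B(s)))
Give each quantifier a distinct variable: s↦a.
  (\exists q\, \neg C(q)) \land (\forall t\, \exists s\, (\neg B(s) \land \neg B(t))) \land ((\forall n\, \neg C(n)) \lor (\exists a\, \neg B(a)))
Pull the quantifiers to the front (each side's bound variable is not free in the other side):
  \exists q\, \forall t\, \exists s\, \forall n\, \exists a\, (\neg C(q) \land \neg B(s) \land \neg B(t) \land (\neg C(n) \lor \neg B(a)))

\exists q\, \forall t\, \exists s\, \forall n\, \exists a\, (\neg C(q) \land \neg B(s) \land \neg B(t) \land (\neg C(n) \lor \neg B(a)))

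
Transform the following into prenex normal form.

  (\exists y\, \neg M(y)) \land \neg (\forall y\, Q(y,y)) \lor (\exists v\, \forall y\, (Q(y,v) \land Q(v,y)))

Move each ¬ inward, flipping quantifiers it crosses:
  (\exists y\, \neg M(y)) \land (\exists y\, \neg Q(y,y)) \lor (\exists v\, \forall y\, (Q(y,v) \land Q(v,y)))
Give each quantifier a distinct variable: y↦q, y↦z1.
  (\exists y\, \neg M(y)) \land (\exists q\, \neg Q(q,q)) \lor (\exists v\, \forall z1\, (Q(z1,v) \land Q(v,z1)))
Finally move all quantifiers to the prefix:
  \exists y\, \exists q\, \exists v\, \forall z1\, (\neg M(y) \land \neg Q(q,q) \lor Q(z1,v) \land Q(v,z1))

\exists y\, \exists q\, \exists v\, \forall z1\, (\neg M(y) \land \neg Q(q,q) \lor Q(z1,v) \land Q(v,z1))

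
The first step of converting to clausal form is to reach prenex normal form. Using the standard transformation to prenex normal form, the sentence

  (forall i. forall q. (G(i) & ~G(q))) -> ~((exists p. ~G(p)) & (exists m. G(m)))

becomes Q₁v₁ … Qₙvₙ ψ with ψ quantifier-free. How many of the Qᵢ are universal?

2

First replace A → B with ¬A ∨ B.
  ~(forall i. forall q. (G(i) & ~G(q))) | ~((exists p. ~G(p)) & (exists m. G(m)))
Drive negations inward (¬∀x A ≡ ∃x ¬A, ¬∃x A ≡ ∀x ¬A, De Morgan for ∧/∨):
  (exists i. exists q. (~G(i) | G(q))) | (forall p. G(p)) | (forall m. ~G(m))
All bound variables are already distinct, so no renaming is needed.
Extract every quantifier outward, since the variables are now distinct and don't occur free across branches:
  exists i. exists q. forall p. forall m. (~G(i) | G(q) | G(p) | ~G(m))
The prefix is exists i exists q forall p forall m: 2 universal, 2 existential.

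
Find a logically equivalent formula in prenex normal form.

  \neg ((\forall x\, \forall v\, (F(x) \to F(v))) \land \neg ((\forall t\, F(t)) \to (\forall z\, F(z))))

First replace A → B with ¬A ∨ B.
  \neg ((\forall x\, \forall v\, (\neg F(x) \lor F(v))) \land \neg (\neg (\forall t\, F(t)) \lor (\forall z\, F(z))))
Push ¬ through the quantifiers and connectives to reach negation normal form:
  (\exists x\, \exists v\, (F(x) \land \neg F(v))) \lor (\exists t\, \neg F(t)) \lor (\forall z\, F(z))
Finally move all quantifiers to the prefix:
  \exists x\, \exists v\, \exists t\, \forall z\, (F(x) \land \neg F(v) \lor \neg F(t) \lor F(z))

\exists x\, \exists v\, \exists t\, \forall z\, (F(x) \land \neg F(v) \lor \neg F(t) \lor F(z))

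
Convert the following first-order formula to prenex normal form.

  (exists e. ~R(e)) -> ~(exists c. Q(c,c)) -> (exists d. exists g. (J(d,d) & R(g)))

Eliminate → and ↔ using ¬ and ∨.
  ~(exists e. ~R(e)) | ~~(exists c. Q(c,c)) | (exists d. exists g. (J(d,d) & R(g)))
Drive negations inward (¬∀x A ≡ ∃x ¬A, ¬∃x A ≡ ∀x ¬A, De Morgan for ∧/∨):
  (forall e. R(e)) | (exists c. Q(c,c)) | (exists d. exists g. (J(d,d) & R(g)))
Pull the quantifiers to the front (each side's bound variable is not free in the other side):
  forall e. exists c. exists d. exists g. (R(e) | Q(c,c) | J(d,d) & R(g))

forall e. exists c. exists d. exists g. (R(e) | Q(c,c) | J(d,d) & R(g))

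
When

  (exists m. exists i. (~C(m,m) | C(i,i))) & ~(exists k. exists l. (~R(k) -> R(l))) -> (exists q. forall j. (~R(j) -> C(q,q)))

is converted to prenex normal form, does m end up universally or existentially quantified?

universal

Eliminate → and ↔ using ¬ and ∨.
  ~((exists m. exists i. (~C(m,m) | C(i,i))) & ~(exists k. exists l. (~~R(k) | R(l)))) | (exists q. forall j. (~~R(j) | C(q,q)))
Drive negations inward (¬∀x A ≡ ∃x ¬A, ¬∃x A ≡ ∀x ¬A, De Morgan for ∧/∨):
  (forall m. forall i. (C(m,m) & ~C(i,i))) | (exists k. exists l. (R(k) | R(l))) | (exists q. forall j. (R(j) | C(q,q)))
All bound variables are already distinct, so no renaming is needed.
Extract every quantifier outward, since the variables are now distinct and don't occur free across branches:
  forall m. forall i. exists k. exists l. exists q. forall j. (C(m,m) & ~C(i,i) | R(k) | R(l) | R(j) | C(q,q))
The quantifier exists m sits under an odd number of negations (counting the antecedent side of each →), so it flips to forall m.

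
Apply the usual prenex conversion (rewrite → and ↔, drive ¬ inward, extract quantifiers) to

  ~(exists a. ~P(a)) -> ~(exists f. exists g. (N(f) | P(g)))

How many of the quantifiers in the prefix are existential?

Rewrite implications/biconditionals: A → B as ¬A ∨ B.
  ~~(exists a. ~P(a)) | ~(exists f. exists g. (N(f) | P(g)))
Push ¬ through the quantifiers and connectives to reach negation normal form:
  (exists a. ~P(a)) | (forall f. forall g. (~N(f) & ~P(g)))
All bound variables are already distinct, so no renaming is needed.
Extract every quantifier outward, since the variables are now distinct and don't occur free across branches:
  exists a. forall f. forall g. (~P(a) | ~N(f) & ~P(g))
The prefix is exists a forall f forall g: 2 universal, 1 existential.

1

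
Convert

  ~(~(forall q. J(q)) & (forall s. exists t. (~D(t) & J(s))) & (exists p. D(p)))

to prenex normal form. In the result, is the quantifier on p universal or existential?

universal

Move each ¬ inward, flipping quantifiers it crosses:
  (forall q. J(q)) | (exists s. forall t. (D(t) | ~J(s))) | (forall p. ~D(p))
All bound variables are already distinct, so no renaming is needed.
Extract every quantifier outward, since the variables are now distinct and don't occur free across branches:
  forall q. exists s. forall t. forall p. (J(q) | D(t) | ~J(s) | ~D(p))
The quantifier exists p sits under an odd number of negations, so it flips to forall p.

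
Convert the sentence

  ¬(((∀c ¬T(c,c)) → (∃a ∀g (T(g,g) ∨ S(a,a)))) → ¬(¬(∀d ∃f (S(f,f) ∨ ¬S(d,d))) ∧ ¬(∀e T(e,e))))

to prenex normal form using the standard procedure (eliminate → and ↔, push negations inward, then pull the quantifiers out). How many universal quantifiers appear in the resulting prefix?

Eliminate → and ↔ using ¬ and ∨.
  ¬(¬(¬(∀c ¬T(c,c)) ∨ (∃a ∀g (T(g,g) ∨ S(a,a)))) ∨ ¬(¬(∀d ∃f (S(f,f) ∨ ¬S(d,d))) ∧ ¬(∀e T(e,e))))
Drive negations inward (¬∀x A ≡ ∃x ¬A, ¬∃x A ≡ ∀x ¬A, De Morgan for ∧/∨):
  ((∃c T(c,c)) ∨ (∃a ∀g (T(g,g) ∨ S(a,a)))) ∧ (∃d ∀f (¬S(f,f) ∧ S(d,d))) ∧ (∃e ¬T(e,e))
Extract every quantifier outward, since the variables are now distinct and don't occur free across branches:
  ∃c ∃a ∀g ∃d ∀f ∃e ((T(c,c) ∨ T(g,g) ∨ S(a,a)) ∧ ¬S(f,f) ∧ S(d,d) ∧ ¬T(e,e))
The prefix is ∃c ∃a ∀g ∃d ∀f ∃e: 2 universal, 4 existential.

2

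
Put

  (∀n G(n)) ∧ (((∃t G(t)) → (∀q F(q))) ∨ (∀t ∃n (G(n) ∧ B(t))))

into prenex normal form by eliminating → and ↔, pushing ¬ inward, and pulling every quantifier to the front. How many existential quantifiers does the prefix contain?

1

First replace A → B with ¬A ∨ B.
  (∀n G(n)) ∧ (¬(∃t G(t)) ∨ (∀q F(q)) ∨ (∀t ∃n (G(n) ∧ B(t))))
Push ¬ through the quantifiers and connectives to reach negation normal form:
  (∀n G(n)) ∧ ((∀t ¬G(t)) ∨ (∀q F(q)) ∨ (∀t ∃n (G(n) ∧ B(t))))
Give each quantifier a distinct variable: t↦w1, n↦w.
  (∀n G(n)) ∧ ((∀t ¬G(t)) ∨ (∀q F(q)) ∨ (∀w1 ∃w (G(w) ∧ B(w1))))
Pull the quantifiers to the front (each side's bound variable is not free in the other side):
  ∀n ∀t ∀q ∀w1 ∃w (G(n) ∧ (¬G(t) ∨ F(q) ∨ G(w) ∧ B(w1)))
The prefix is ∀n ∀t ∀q ∀w1 ∃w: 4 universal, 1 existential.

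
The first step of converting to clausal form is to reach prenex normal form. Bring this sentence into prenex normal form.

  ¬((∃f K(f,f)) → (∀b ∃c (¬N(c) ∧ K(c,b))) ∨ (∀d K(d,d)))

First replace A → B with ¬A ∨ B.
  ¬(¬(∃f K(f,f)) ∨ (∀b ∃c (¬N(c) ∧ K(c,b))) ∨ (∀d K(d,d)))
Drive negations inward (¬∀x A ≡ ∃x ¬A, ¬∃x A ≡ ∀x ¬A, De Morgan for ∧/∨):
  (∃f K(f,f)) ∧ (∃b ∀c (N(c) ∨ ¬K(c,b))) ∧ (∃d ¬K(d,d))
Finally move all quantifiers to the prefix:
  ∃f ∃b ∀c ∃d (K(f,f) ∧ (N(c) ∨ ¬K(c,b)) ∧ ¬K(d,d))

∃f ∃b ∀c ∃d (K(f,f) ∧ (N(c) ∨ ¬K(c,b)) ∧ ¬K(d,d))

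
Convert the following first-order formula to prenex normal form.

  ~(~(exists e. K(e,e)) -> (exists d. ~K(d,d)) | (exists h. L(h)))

Eliminate → and ↔ using ¬ and ∨.
  ~(~~(exists e. K(e,e)) | (exists d. ~K(d,d)) | (exists h. L(h)))
Move each ¬ inward, flipping quantifiers it crosses:
  (forall e. ~K(e,e)) & (forall d. K(d,d)) & (forall h. ~L(h))
All bound variables are already distinct, so no renaming is needed.
Finally move all quantifiers to the prefix:
  forall e. forall d. forall h. (~K(e,e) & K(d,d) & ~L(h))

forall e. forall d. forall h. (~K(e,e) & K(d,d) & ~L(h))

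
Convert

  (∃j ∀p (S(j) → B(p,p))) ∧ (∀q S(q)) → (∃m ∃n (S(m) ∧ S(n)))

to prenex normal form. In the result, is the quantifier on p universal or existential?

existential

Rewrite implications/biconditionals: A → B as ¬A ∨ B.
  ¬((∃j ∀p (¬S(j) ∨ B(p,p))) ∧ (∀q S(q))) ∨ (∃m ∃n (S(m) ∧ S(n)))
Push ¬ through the quantifiers and connectives to reach negation normal form:
  (∀j ∃p (S(j) ∧ ¬B(p,p))) ∨ (∃q ¬S(q)) ∨ (∃m ∃n (S(m) ∧ S(n)))
Pull the quantifiers to the front (each side's bound variable is not free in the other side):
  ∀j ∃p ∃q ∃m ∃n (S(j) ∧ ¬B(p,p) ∨ ¬S(q) ∨ S(m) ∧ S(n))
The quantifier ∀p sits under an odd number of negations (counting the antecedent side of each →), so it flips to ∃p.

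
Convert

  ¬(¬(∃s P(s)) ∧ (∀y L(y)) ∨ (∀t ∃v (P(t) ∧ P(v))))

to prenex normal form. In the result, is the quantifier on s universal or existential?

Drive negations inward (¬∀x A ≡ ∃x ¬A, ¬∃x A ≡ ∀x ¬A, De Morgan for ∧/∨):
  ((∃s P(s)) ∨ (∃y ¬L(y))) ∧ (∃t ∀v (¬P(t) ∨ ¬P(v)))
All bound variables are already distinct, so no renaming is needed.
Pull the quantifiers to the front (each side's bound variable is not free in the other side):
  ∃s ∃y ∃t ∀v ((P(s) ∨ ¬L(y)) ∧ (¬P(t) ∨ ¬P(v)))
The quantifier ∃s sits under an even number of negations, so it remains existential.

existential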